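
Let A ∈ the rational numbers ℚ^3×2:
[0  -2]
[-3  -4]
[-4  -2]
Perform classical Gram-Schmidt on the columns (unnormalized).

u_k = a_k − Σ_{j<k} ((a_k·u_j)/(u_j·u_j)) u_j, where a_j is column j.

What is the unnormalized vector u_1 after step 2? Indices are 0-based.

Step 1: u_0 = a_0 = (0, -3, -4).
Step 2: u_1 = a_1 − (4/5)·u_0 = (-2, -8/5, 6/5).

u_1 = (-2, -8/5, 6/5)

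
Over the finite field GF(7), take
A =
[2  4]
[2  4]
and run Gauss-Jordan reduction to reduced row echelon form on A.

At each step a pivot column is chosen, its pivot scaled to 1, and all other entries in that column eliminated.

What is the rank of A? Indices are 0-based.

rank = 1

step 1: normalize row 0 (÷2) = (1, 2)
  row 1: subtract 2×row0 = (0, 0)
skip col 1 (zero from row 1)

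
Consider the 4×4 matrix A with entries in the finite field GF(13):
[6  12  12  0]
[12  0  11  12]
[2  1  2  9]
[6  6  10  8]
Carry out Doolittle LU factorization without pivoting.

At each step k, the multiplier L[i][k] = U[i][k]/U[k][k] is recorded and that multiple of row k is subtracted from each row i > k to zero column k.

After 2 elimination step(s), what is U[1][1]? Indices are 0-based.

Step 1: pivot at (0,0) is 6.
  row1 ← row1 − (2)·row0  ⇒  L[1][0]=2, U row1=(0, 2, 0, 12)
  row2 ← row2 − (9)·row0  ⇒  L[2][0]=9, U row2=(0, 10, 11, 9)
  row3 ← row3 − (1)·row0  ⇒  L[3][0]=1, U row3=(0, 7, 11, 8)
Step 2: pivot at (1,1) is 2.
  row2 ← row2 − (5)·row1  ⇒  L[2][1]=5, U row2=(0, 0, 11, 1)
  row3 ← row3 − (10)·row1  ⇒  L[3][1]=10, U row3=(0, 0, 11, 5)

U[1][1] = 2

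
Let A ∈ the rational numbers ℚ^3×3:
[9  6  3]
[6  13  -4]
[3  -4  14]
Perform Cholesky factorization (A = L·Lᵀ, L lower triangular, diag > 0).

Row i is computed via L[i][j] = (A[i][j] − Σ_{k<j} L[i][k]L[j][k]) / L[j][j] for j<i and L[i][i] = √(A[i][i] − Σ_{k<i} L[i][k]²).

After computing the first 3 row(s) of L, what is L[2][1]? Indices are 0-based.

Step 1: L[0][0] = √(9) = 3.
  L[1][0] = (6) / L[0][0] = 2.
Step 2: L[1][1] = √(9) = 3.
  L[2][0] = (3) / L[0][0] = 1.
  L[2][1] = (-6) / L[1][1] = -2.
Step 3: L[2][2] = √(9) = 3.

L[2][1] = -2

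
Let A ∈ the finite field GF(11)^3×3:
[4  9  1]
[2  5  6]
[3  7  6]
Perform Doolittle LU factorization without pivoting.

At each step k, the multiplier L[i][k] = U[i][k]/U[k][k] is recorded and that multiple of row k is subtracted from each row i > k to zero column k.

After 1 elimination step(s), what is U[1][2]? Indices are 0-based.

U[1][2] = 0

Step 1: pivot at (0,0) is 4.
  row1 ← row1 − (6)·row0  ⇒  L[1][0]=6, U row1=(0, 6, 0)
  row2 ← row2 − (9)·row0  ⇒  L[2][0]=9, U row2=(0, 3, 8)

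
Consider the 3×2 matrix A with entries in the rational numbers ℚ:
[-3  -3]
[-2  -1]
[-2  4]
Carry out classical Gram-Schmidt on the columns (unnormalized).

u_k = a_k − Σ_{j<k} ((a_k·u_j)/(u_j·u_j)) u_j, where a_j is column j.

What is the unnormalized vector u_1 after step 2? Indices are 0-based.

u_1 = (-42/17, -11/17, 74/17)

Step 1: u_0 = a_0 = (-3, -2, -2).
Step 2: u_1 = a_1 − (3/17)·u_0 = (-42/17, -11/17, 74/17).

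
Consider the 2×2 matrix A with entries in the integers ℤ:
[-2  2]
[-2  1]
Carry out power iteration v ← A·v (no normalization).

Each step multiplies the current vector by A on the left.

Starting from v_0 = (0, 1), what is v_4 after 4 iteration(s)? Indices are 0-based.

v_0 = (0, 1).
v_1 = A·v_0 = (2, 1).
v_2 = A·v_1 = (-2, -3).
v_3 = A·v_2 = (-2, 1).
v_4 = A·v_3 = (6, 5).

v_4 = (6, 5)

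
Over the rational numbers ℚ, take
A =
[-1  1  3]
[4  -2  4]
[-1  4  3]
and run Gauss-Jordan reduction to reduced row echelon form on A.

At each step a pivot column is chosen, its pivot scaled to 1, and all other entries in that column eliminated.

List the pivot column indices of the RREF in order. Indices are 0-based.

pivot columns: 0, 1, 2

pivot(0,0)=-1: scale R0 → (1, -1, -3)
  clear (1,0): R1 −= (4)R0 → (0, 2, 16)
  clear (2,0): R2 −= (-1)R0 → (0, 3, 0)
pivot(1,1)=2: scale R1 → (0, 1, 8)
  clear (0,1): R0 −= (-1)R1 → (1, 0, 5)
  clear (2,1): R2 −= (3)R1 → (0, 0, -24)
pivot(2,2)=-24: scale R2 → (0, 0, 1)
  clear (0,2): R0 −= (5)R2 → (1, 0, 0)
  clear (1,2): R1 −= (8)R2 → (0, 1, 0)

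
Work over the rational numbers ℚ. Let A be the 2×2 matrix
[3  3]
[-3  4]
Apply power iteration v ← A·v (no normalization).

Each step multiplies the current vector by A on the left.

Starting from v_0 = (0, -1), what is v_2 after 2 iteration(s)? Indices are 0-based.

v_2 = (-21, -7)

v_0 = (0, -1).
v_1 = A·v_0 = (-3, -4).
v_2 = A·v_1 = (-21, -7).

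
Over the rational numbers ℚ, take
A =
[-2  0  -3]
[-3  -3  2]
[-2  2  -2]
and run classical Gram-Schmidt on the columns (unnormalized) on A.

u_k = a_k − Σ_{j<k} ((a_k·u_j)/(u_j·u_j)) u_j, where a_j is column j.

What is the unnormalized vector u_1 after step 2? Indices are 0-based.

u_1 = (10/17, -36/17, 44/17)

Step 1: u_0 = a_0 = (-2, -3, -2).
Step 2: u_1 = a_1 − (5/17)·u_0 = (10/17, -36/17, 44/17).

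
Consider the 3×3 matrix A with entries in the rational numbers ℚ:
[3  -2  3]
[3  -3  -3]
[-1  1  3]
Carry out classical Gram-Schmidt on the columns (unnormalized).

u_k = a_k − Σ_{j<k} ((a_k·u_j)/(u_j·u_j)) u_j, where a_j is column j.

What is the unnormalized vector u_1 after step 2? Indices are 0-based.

Step 1: u_0 = a_0 = (3, 3, -1).
Step 2: u_1 = a_1 − (-16/19)·u_0 = (10/19, -9/19, 3/19).

u_1 = (10/19, -9/19, 3/19)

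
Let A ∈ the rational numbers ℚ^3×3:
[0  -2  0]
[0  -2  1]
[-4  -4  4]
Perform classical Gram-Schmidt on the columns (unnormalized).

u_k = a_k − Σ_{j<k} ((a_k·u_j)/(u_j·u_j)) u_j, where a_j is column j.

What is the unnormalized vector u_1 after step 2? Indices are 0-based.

Step 1: u_0 = a_0 = (0, 0, -4).
Step 2: u_1 = a_1 − (1)·u_0 = (-2, -2, 0).

u_1 = (-2, -2, 0)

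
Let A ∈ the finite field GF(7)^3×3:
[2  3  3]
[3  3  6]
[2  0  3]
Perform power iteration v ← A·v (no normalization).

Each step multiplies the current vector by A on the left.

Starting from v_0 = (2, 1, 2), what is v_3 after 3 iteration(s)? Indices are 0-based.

v_0 = (2, 1, 2).
v_1 = A·v_0 = (6, 0, 3).
v_2 = A·v_1 = (0, 1, 0).
v_3 = A·v_2 = (3, 3, 0).

v_3 = (3, 3, 0)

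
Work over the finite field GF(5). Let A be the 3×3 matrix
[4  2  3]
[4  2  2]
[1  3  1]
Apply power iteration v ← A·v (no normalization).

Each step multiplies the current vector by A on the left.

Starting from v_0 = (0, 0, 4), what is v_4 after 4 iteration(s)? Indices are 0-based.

v_0 = (0, 0, 4).
v_1 = A·v_0 = (2, 3, 4).
v_2 = A·v_1 = (1, 2, 0).
v_3 = A·v_2 = (3, 3, 2).
v_4 = A·v_3 = (4, 2, 4).

v_4 = (4, 2, 4)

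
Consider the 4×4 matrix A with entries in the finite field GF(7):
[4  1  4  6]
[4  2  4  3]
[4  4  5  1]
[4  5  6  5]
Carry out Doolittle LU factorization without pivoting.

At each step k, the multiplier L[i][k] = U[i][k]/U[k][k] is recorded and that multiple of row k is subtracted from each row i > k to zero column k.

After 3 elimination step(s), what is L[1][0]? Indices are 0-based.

L[1][0] = 1

k=0: U[0][0]=4
  eliminate (1,0): mult=1, new row 1: (0, 1, 0, 4); set L[1][0]=1
  eliminate (2,0): mult=1, new row 2: (0, 3, 1, 2); set L[2][0]=1
  eliminate (3,0): mult=1, new row 3: (0, 4, 2, 6); set L[3][0]=1
k=1: U[1][1]=1
  eliminate (2,1): mult=3, new row 2: (0, 0, 1, 4); set L[2][1]=3
  eliminate (3,1): mult=4, new row 3: (0, 0, 2, 4); set L[3][1]=4
k=2: U[2][2]=1
  eliminate (3,2): mult=2, new row 3: (0, 0, 0, 3); set L[3][2]=2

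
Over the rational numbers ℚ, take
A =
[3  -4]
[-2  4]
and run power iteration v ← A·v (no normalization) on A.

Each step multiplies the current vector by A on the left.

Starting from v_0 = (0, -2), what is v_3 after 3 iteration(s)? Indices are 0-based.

v_0 = (0, -2).
v_1 = A·v_0 = (8, -8).
v_2 = A·v_1 = (56, -48).
v_3 = A·v_2 = (360, -304).

v_3 = (360, -304)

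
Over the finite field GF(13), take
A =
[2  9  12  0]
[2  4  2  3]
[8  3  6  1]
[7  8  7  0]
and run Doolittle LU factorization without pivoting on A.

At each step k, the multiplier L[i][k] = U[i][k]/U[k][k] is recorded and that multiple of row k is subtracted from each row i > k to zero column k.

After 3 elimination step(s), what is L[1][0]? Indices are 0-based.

L[1][0] = 1

k=0: U[0][0]=2
  eliminate (1,0): mult=1, new row 1: (0, 8, 3, 3); set L[1][0]=1
  eliminate (2,0): mult=4, new row 2: (0, 6, 10, 1); set L[2][0]=4
  eliminate (3,0): mult=10, new row 3: (0, 9, 4, 0); set L[3][0]=10
k=1: U[1][1]=8
  eliminate (2,1): mult=4, new row 2: (0, 0, 11, 2); set L[2][1]=4
  eliminate (3,1): mult=6, new row 3: (0, 0, 12, 8); set L[3][1]=6
k=2: U[2][2]=11
  eliminate (3,2): mult=7, new row 3: (0, 0, 0, 7); set L[3][2]=7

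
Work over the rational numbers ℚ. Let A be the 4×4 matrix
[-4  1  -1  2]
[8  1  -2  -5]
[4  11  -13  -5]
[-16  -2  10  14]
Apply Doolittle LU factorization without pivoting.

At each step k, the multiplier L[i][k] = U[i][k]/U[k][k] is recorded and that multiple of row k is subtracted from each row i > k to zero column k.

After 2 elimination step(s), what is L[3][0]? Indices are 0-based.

L[3][0] = 4

Step 1: pivot at (0,0) is -4.
  row1 ← row1 − (-2)·row0  ⇒  L[1][0]=-2, U row1=(0, 3, -4, -1)
  row2 ← row2 − (-1)·row0  ⇒  L[2][0]=-1, U row2=(0, 12, -14, -3)
  row3 ← row3 − (4)·row0  ⇒  L[3][0]=4, U row3=(0, -6, 14, 6)
Step 2: pivot at (1,1) is 3.
  row2 ← row2 − (4)·row1  ⇒  L[2][1]=4, U row2=(0, 0, 2, 1)
  row3 ← row3 − (-2)·row1  ⇒  L[3][1]=-2, U row3=(0, 0, 6, 4)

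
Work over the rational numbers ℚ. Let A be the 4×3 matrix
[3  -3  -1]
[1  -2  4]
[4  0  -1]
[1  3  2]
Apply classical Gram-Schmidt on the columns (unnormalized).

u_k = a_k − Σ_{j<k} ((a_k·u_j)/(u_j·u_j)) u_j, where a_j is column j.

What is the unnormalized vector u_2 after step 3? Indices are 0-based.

Step 1: u_0 = a_0 = (3, 1, 4, 1).
Step 2: u_1 = a_1 − (-8/27)·u_0 = (-19/9, -46/27, 32/27, 89/27).
Step 3: u_2 = a_2 − (-1/27)·u_0 − (19/530)·u_1 = (-431/530, 1086/265, -237/265, 1017/530).

u_2 = (-431/530, 1086/265, -237/265, 1017/530)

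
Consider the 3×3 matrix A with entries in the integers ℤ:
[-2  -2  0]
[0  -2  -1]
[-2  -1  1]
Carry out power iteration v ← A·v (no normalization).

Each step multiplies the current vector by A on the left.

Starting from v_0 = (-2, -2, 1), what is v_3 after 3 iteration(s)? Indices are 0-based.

v_3 = (70, 38, 45)

v_0 = (-2, -2, 1).
v_1 = A·v_0 = (8, 3, 7).
v_2 = A·v_1 = (-22, -13, -12).
v_3 = A·v_2 = (70, 38, 45).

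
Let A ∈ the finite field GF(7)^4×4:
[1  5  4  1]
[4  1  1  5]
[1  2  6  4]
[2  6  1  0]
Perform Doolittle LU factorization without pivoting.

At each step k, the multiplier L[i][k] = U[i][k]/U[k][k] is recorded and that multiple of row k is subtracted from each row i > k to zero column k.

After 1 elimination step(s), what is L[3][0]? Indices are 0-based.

L[3][0] = 2

[col 0] pivot 1
  R1 -= 4*R0 → (0, 2, 6, 1)  (L[1][0] := 4)
  R2 -= 1*R0 → (0, 4, 2, 3)  (L[2][0] := 1)
  R3 -= 2*R0 → (0, 3, 0, 5)  (L[3][0] := 2)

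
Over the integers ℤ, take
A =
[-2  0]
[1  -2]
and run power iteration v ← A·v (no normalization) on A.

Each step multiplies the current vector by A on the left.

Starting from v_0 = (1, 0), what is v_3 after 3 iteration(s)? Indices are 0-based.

v_3 = (-8, 12)

v_0 = (1, 0).
v_1 = A·v_0 = (-2, 1).
v_2 = A·v_1 = (4, -4).
v_3 = A·v_2 = (-8, 12).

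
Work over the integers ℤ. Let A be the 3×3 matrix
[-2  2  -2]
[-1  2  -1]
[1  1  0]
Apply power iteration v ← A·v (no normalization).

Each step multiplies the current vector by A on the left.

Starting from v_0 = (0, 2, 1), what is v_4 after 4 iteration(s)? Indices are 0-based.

v_0 = (0, 2, 1).
v_1 = A·v_0 = (2, 3, 2).
v_2 = A·v_1 = (-2, 2, 5).
v_3 = A·v_2 = (-2, 1, 0).
v_4 = A·v_3 = (6, 4, -1).

v_4 = (6, 4, -1)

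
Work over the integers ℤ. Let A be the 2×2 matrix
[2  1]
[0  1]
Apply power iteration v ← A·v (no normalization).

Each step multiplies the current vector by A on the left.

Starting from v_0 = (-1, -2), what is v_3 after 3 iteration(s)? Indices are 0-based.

v_3 = (-22, -2)

v_0 = (-1, -2).
v_1 = A·v_0 = (-4, -2).
v_2 = A·v_1 = (-10, -2).
v_3 = A·v_2 = (-22, -2).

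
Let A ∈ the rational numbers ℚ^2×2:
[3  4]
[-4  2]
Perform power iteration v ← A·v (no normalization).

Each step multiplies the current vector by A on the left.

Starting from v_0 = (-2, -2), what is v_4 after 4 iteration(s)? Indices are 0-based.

v_4 = (1462, -248)

v_0 = (-2, -2).
v_1 = A·v_0 = (-14, 4).
v_2 = A·v_1 = (-26, 64).
v_3 = A·v_2 = (178, 232).
v_4 = A·v_3 = (1462, -248).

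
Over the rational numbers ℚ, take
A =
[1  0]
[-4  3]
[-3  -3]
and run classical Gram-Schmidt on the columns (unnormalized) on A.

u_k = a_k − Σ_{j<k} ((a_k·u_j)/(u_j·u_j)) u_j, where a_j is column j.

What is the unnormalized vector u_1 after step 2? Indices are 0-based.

Step 1: u_0 = a_0 = (1, -4, -3).
Step 2: u_1 = a_1 − (-3/26)·u_0 = (3/26, 33/13, -87/26).

u_1 = (3/26, 33/13, -87/26)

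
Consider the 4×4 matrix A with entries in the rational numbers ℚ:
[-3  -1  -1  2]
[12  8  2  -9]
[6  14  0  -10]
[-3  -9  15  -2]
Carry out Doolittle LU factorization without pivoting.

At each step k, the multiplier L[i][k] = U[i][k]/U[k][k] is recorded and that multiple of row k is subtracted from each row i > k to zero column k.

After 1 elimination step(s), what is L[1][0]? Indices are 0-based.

[col 0] pivot -3
  R1 -= -4*R0 → (0, 4, -2, -1)  (L[1][0] := -4)
  R2 -= -2*R0 → (0, 12, -2, -6)  (L[2][0] := -2)
  R3 -= 1*R0 → (0, -8, 16, -4)  (L[3][0] := 1)

L[1][0] = -4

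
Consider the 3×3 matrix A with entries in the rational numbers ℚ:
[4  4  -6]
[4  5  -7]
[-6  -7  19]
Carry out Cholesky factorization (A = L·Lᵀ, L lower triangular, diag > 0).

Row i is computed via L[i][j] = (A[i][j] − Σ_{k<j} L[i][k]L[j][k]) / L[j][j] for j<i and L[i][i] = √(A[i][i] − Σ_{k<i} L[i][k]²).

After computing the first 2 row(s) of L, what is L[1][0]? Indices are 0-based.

L[1][0] = 2

Step 1: L[0][0] = √(4) = 2.
  L[1][0] = (4) / L[0][0] = 2.
Step 2: L[1][1] = √(1) = 1.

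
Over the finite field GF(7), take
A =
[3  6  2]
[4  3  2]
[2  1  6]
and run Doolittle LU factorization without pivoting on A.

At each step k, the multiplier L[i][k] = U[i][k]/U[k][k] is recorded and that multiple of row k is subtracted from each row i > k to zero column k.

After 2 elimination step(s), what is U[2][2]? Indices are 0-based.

U[2][2] = 6

k=0: U[0][0]=3
  eliminate (1,0): mult=6, new row 1: (0, 2, 4); set L[1][0]=6
  eliminate (2,0): mult=3, new row 2: (0, 4, 0); set L[2][0]=3
k=1: U[1][1]=2
  eliminate (2,1): mult=2, new row 2: (0, 0, 6); set L[2][1]=2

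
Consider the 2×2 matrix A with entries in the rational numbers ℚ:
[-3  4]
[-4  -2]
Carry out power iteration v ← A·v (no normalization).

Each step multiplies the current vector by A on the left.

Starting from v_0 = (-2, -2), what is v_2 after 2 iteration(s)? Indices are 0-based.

v_0 = (-2, -2).
v_1 = A·v_0 = (-2, 12).
v_2 = A·v_1 = (54, -16).

v_2 = (54, -16)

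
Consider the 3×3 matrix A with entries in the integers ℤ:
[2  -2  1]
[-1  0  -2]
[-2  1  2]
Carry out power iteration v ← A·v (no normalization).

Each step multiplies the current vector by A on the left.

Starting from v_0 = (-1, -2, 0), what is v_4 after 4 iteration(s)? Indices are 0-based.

v_4 = (-10, 19, -30)

v_0 = (-1, -2, 0).
v_1 = A·v_0 = (2, 1, 0).
v_2 = A·v_1 = (2, -2, -3).
v_3 = A·v_2 = (5, 4, -12).
v_4 = A·v_3 = (-10, 19, -30).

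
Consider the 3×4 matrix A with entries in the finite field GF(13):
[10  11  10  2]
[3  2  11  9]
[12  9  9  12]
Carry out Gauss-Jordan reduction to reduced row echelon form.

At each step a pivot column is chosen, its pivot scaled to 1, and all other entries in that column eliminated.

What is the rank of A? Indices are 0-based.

rank = 3

[1] R0 /= 10  ⇒  (1, 5, 1, 8)
     R1 -= 3·R0  ⇒  (0, 0, 8, 11)
     R2 -= 12·R0  ⇒  (0, 1, 10, 7)
[2] R1 <-> R2
[2] R1 /= 1  ⇒  (0, 1, 10, 7)
     R0 -= 5·R1  ⇒  (1, 0, 3, 12)
[3] R2 /= 8  ⇒  (0, 0, 1, 3)
     R0 -= 3·R2  ⇒  (1, 0, 0, 3)
     R1 -= 10·R2  ⇒  (0, 1, 0, 3)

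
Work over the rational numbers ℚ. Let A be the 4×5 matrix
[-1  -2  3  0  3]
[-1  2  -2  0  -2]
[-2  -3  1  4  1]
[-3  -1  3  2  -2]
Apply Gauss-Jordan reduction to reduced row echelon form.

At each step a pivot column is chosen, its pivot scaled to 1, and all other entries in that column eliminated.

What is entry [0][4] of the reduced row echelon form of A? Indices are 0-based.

M[0][4] = -20/17

step 1: normalize row 0 (÷-1) = (1, 2, -3, 0, -3)
  row 1: subtract -1×row0 = (0, 4, -5, 0, -5)
  row 2: subtract -2×row0 = (0, 1, -5, 4, -5)
  row 3: subtract -3×row0 = (0, 5, -6, 2, -11)
step 2: normalize row 1 (÷4) = (0, 1, -5/4, 0, -5/4)
  row 0: subtract 2×row1 = (1, 0, -1/2, 0, -1/2)
  row 2: subtract 1×row1 = (0, 0, -15/4, 4, -15/4)
  row 3: subtract 5×row1 = (0, 0, 1/4, 2, -19/4)
step 3: normalize row 2 (÷-15/4) = (0, 0, 1, -16/15, 1)
  row 0: subtract -1/2×row2 = (1, 0, 0, -8/15, 0)
  row 1: subtract -5/4×row2 = (0, 1, 0, -4/3, 0)
  row 3: subtract 1/4×row2 = (0, 0, 0, 34/15, -5)
step 4: normalize row 3 (÷34/15) = (0, 0, 0, 1, -75/34)
  row 0: subtract -8/15×row3 = (1, 0, 0, 0, -20/17)
  row 1: subtract -4/3×row3 = (0, 1, 0, 0, -50/17)
  row 2: subtract -16/15×row3 = (0, 0, 1, 0, -23/17)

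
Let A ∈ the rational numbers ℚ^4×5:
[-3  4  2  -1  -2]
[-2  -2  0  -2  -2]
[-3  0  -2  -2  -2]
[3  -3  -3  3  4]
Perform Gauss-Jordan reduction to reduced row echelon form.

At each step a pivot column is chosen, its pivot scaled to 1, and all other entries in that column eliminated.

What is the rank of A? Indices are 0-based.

rank = 4

step 1: normalize row 0 (÷-3) = (1, -4/3, -2/3, 1/3, 2/3)
  row 1: subtract -2×row0 = (0, -14/3, -4/3, -4/3, -2/3)
  row 2: subtract -3×row0 = (0, -4, -4, -1, 0)
  row 3: subtract 3×row0 = (0, 1, -1, 2, 2)
step 2: normalize row 1 (÷-14/3) = (0, 1, 2/7, 2/7, 1/7)
  row 0: subtract -4/3×row1 = (1, 0, -2/7, 5/7, 6/7)
  row 2: subtract -4×row1 = (0, 0, -20/7, 1/7, 4/7)
  row 3: subtract 1×row1 = (0, 0, -9/7, 12/7, 13/7)
step 3: normalize row 2 (÷-20/7) = (0, 0, 1, -1/20, -1/5)
  row 0: subtract -2/7×row2 = (1, 0, 0, 7/10, 4/5)
  row 1: subtract 2/7×row2 = (0, 1, 0, 3/10, 1/5)
  row 3: subtract -9/7×row2 = (0, 0, 0, 33/20, 8/5)
step 4: normalize row 3 (÷33/20) = (0, 0, 0, 1, 32/33)
  row 0: subtract 7/10×row3 = (1, 0, 0, 0, 4/33)
  row 1: subtract 3/10×row3 = (0, 1, 0, 0, -1/11)
  row 2: subtract -1/20×row3 = (0, 0, 1, 0, -5/33)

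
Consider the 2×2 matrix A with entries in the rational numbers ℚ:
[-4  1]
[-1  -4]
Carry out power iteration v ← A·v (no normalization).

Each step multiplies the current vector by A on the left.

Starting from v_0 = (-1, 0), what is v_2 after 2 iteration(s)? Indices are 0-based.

v_2 = (-15, -8)

v_0 = (-1, 0).
v_1 = A·v_0 = (4, 1).
v_2 = A·v_1 = (-15, -8).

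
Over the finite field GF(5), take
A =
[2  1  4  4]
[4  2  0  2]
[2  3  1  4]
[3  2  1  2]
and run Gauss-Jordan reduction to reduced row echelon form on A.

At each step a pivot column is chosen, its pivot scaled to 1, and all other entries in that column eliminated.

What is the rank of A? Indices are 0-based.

pivot(0,0)=2: scale R0 → (1, 3, 2, 2)
  clear (1,0): R1 −= (4)R0 → (0, 0, 2, 4)
  clear (2,0): R2 −= (2)R0 → (0, 2, 2, 0)
  clear (3,0): R3 −= (3)R0 → (0, 3, 0, 1)
pivot(1,1): swap R1↔R2
pivot(1,1)=2: scale R1 → (0, 1, 1, 0)
  clear (0,1): R0 −= (3)R1 → (1, 0, 4, 2)
  clear (3,1): R3 −= (3)R1 → (0, 0, 2, 1)
pivot(2,2)=2: scale R2 → (0, 0, 1, 2)
  clear (0,2): R0 −= (4)R2 → (1, 0, 0, 4)
  clear (1,2): R1 −= (1)R2 → (0, 1, 0, 3)
  clear (3,2): R3 −= (2)R2 → (0, 0, 0, 2)
pivot(3,3)=2: scale R3 → (0, 0, 0, 1)
  clear (0,3): R0 −= (4)R3 → (1, 0, 0, 0)
  clear (1,3): R1 −= (3)R3 → (0, 1, 0, 0)
  clear (2,3): R2 −= (2)R3 → (0, 0, 1, 0)

rank = 4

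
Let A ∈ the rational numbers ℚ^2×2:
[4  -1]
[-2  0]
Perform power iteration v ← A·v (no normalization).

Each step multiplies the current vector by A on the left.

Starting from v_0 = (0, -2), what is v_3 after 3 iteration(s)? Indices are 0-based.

v_3 = (36, -16)

v_0 = (0, -2).
v_1 = A·v_0 = (2, 0).
v_2 = A·v_1 = (8, -4).
v_3 = A·v_2 = (36, -16).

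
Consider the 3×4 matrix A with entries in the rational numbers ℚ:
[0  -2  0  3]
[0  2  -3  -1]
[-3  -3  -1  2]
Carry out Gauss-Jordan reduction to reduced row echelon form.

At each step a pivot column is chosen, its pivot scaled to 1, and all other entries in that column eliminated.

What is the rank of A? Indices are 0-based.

[1] R0 <-> R2
[1] R0 /= -3  ⇒  (1, 1, 1/3, -2/3)
[2] R1 /= 2  ⇒  (0, 1, -3/2, -1/2)
     R0 -= 1·R1  ⇒  (1, 0, 11/6, -1/6)
     R2 -= -2·R1  ⇒  (0, 0, -3, 2)
[3] R2 /= -3  ⇒  (0, 0, 1, -2/3)
     R0 -= 11/6·R2  ⇒  (1, 0, 0, 19/18)
     R1 -= -3/2·R2  ⇒  (0, 1, 0, -3/2)

rank = 3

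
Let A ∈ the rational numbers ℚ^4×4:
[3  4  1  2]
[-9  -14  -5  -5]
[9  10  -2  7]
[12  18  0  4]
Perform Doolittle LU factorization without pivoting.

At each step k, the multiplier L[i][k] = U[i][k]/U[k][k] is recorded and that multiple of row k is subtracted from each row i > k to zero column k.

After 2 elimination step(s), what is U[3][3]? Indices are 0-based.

[col 0] pivot 3
  R1 -= -3*R0 → (0, -2, -2, 1)  (L[1][0] := -3)
  R2 -= 3*R0 → (0, -2, -5, 1)  (L[2][0] := 3)
  R3 -= 4*R0 → (0, 2, -4, -4)  (L[3][0] := 4)
[col 1] pivot -2
  R2 -= 1*R1 → (0, 0, -3, 0)  (L[2][1] := 1)
  R3 -= -1*R1 → (0, 0, -6, -3)  (L[3][1] := -1)

U[3][3] = -3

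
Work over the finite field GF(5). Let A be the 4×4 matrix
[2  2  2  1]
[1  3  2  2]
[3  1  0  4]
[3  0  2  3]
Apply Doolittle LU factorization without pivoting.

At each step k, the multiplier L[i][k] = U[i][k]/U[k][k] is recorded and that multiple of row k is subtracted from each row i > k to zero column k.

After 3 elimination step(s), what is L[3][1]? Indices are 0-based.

Step 1: pivot at (0,0) is 2.
  row1 ← row1 − (3)·row0  ⇒  L[1][0]=3, U row1=(0, 2, 1, 4)
  row2 ← row2 − (4)·row0  ⇒  L[2][0]=4, U row2=(0, 3, 2, 0)
  row3 ← row3 − (4)·row0  ⇒  L[3][0]=4, U row3=(0, 2, 4, 4)
Step 2: pivot at (1,1) is 2.
  row2 ← row2 − (4)·row1  ⇒  L[2][1]=4, U row2=(0, 0, 3, 4)
  row3 ← row3 − (1)·row1  ⇒  L[3][1]=1, U row3=(0, 0, 3, 0)
Step 3: pivot at (2,2) is 3.
  row3 ← row3 − (1)·row2  ⇒  L[3][2]=1, U row3=(0, 0, 0, 1)

L[3][1] = 1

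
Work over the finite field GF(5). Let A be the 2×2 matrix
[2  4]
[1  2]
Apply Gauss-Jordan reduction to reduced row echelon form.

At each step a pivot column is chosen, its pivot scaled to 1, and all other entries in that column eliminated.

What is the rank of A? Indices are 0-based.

rank = 1

step 1: normalize row 0 (÷2) = (1, 2)
  row 1: subtract 1×row0 = (0, 0)
skip col 1 (zero from row 1)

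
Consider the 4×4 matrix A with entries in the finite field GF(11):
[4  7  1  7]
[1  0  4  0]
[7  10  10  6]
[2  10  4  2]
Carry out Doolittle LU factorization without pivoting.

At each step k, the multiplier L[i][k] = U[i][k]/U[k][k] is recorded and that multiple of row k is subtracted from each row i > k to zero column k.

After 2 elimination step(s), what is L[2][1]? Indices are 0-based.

Step 1: pivot at (0,0) is 4.
  row1 ← row1 − (3)·row0  ⇒  L[1][0]=3, U row1=(0, 1, 1, 1)
  row2 ← row2 − (10)·row0  ⇒  L[2][0]=10, U row2=(0, 6, 0, 2)
  row3 ← row3 − (6)·row0  ⇒  L[3][0]=6, U row3=(0, 1, 9, 4)
Step 2: pivot at (1,1) is 1.
  row2 ← row2 − (6)·row1  ⇒  L[2][1]=6, U row2=(0, 0, 5, 7)
  row3 ← row3 − (1)·row1  ⇒  L[3][1]=1, U row3=(0, 0, 8, 3)

L[2][1] = 6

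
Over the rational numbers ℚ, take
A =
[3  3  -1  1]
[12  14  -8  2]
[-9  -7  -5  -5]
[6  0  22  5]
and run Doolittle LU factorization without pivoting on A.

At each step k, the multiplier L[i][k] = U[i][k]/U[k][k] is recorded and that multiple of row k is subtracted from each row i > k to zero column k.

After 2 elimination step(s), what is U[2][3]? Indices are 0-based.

U[2][3] = 0

k=0: U[0][0]=3
  eliminate (1,0): mult=4, new row 1: (0, 2, -4, -2); set L[1][0]=4
  eliminate (2,0): mult=-3, new row 2: (0, 2, -8, -2); set L[2][0]=-3
  eliminate (3,0): mult=2, new row 3: (0, -6, 24, 3); set L[3][0]=2
k=1: U[1][1]=2
  eliminate (2,1): mult=1, new row 2: (0, 0, -4, 0); set L[2][1]=1
  eliminate (3,1): mult=-3, new row 3: (0, 0, 12, -3); set L[3][1]=-3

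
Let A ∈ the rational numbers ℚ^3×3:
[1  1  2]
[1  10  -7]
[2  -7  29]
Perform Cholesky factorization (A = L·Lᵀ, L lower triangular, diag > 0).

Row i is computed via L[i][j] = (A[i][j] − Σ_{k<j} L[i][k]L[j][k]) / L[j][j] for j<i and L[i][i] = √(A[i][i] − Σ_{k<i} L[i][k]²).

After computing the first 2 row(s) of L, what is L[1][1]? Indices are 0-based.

Step 1: L[0][0] = √(1) = 1.
  L[1][0] = (1) / L[0][0] = 1.
Step 2: L[1][1] = √(9) = 3.

L[1][1] = 3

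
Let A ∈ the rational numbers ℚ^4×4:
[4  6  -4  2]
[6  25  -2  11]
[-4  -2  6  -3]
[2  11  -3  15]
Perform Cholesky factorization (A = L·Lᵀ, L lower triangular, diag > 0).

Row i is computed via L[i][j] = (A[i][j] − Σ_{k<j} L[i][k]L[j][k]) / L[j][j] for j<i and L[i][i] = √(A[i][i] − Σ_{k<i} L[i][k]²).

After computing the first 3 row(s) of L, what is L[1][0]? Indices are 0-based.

Step 1: L[0][0] = √(4) = 2.
  L[1][0] = (6) / L[0][0] = 3.
Step 2: L[1][1] = √(16) = 4.
  L[2][0] = (-4) / L[0][0] = -2.
  L[2][1] = (4) / L[1][1] = 1.
Step 3: L[2][2] = √(1) = 1.

L[1][0] = 3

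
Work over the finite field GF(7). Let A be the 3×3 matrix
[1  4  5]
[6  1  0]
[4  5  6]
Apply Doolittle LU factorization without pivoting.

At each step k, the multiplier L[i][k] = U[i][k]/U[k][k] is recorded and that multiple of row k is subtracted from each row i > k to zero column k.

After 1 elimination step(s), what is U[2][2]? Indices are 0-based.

k=0: U[0][0]=1
  eliminate (1,0): mult=6, new row 1: (0, 5, 5); set L[1][0]=6
  eliminate (2,0): mult=4, new row 2: (0, 3, 0); set L[2][0]=4

U[2][2] = 0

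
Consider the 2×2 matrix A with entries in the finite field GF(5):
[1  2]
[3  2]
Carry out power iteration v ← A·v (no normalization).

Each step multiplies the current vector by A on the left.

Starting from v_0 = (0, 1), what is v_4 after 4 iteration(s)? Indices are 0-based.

v_4 = (2, 4)

v_0 = (0, 1).
v_1 = A·v_0 = (2, 2).
v_2 = A·v_1 = (1, 0).
v_3 = A·v_2 = (1, 3).
v_4 = A·v_3 = (2, 4).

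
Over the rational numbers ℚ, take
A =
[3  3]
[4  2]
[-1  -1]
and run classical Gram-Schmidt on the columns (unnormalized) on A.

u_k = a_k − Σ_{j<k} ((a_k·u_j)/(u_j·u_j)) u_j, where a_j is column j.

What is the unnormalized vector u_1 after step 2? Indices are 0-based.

Step 1: u_0 = a_0 = (3, 4, -1).
Step 2: u_1 = a_1 − (9/13)·u_0 = (12/13, -10/13, -4/13).

u_1 = (12/13, -10/13, -4/13)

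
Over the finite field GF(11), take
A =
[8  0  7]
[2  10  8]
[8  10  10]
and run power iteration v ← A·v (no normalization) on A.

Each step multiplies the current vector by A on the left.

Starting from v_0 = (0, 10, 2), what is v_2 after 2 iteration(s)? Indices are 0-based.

v_2 = (6, 3, 8)

v_0 = (0, 10, 2).
v_1 = A·v_0 = (3, 6, 10).
v_2 = A·v_1 = (6, 3, 8).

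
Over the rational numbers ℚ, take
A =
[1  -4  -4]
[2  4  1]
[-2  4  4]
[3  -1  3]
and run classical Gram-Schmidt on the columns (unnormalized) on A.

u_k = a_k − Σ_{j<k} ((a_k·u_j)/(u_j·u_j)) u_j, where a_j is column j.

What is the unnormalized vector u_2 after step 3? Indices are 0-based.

u_2 = (-1166/833, -1879/833, 1348/833, 2540/833)

Step 1: u_0 = a_0 = (1, 2, -2, 3).
Step 2: u_1 = a_1 − (-7/18)·u_0 = (-65/18, 43/9, 29/9, 1/6).
Step 3: u_2 = a_2 − (-1/18)·u_0 − (587/833)·u_1 = (-1166/833, -1879/833, 1348/833, 2540/833).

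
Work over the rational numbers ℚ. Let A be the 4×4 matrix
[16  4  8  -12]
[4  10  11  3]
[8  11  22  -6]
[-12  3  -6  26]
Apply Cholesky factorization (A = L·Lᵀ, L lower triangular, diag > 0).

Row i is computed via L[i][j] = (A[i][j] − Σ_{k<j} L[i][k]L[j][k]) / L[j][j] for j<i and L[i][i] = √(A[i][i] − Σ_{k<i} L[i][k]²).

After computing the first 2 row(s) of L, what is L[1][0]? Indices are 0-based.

Step 1: L[0][0] = √(16) = 4.
  L[1][0] = (4) / L[0][0] = 1.
Step 2: L[1][1] = √(9) = 3.

L[1][0] = 1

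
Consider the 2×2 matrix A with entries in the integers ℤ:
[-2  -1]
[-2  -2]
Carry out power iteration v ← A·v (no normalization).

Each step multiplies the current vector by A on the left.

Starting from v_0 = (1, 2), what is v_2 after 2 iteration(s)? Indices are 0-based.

v_2 = (14, 20)

v_0 = (1, 2).
v_1 = A·v_0 = (-4, -6).
v_2 = A·v_1 = (14, 20).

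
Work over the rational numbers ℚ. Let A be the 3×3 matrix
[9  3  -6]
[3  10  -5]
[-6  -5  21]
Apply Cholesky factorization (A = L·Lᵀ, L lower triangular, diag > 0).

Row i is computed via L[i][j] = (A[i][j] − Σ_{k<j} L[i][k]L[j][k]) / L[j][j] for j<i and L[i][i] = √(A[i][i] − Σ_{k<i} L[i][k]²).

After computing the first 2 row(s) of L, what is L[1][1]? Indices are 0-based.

L[1][1] = 3

Step 1: L[0][0] = √(9) = 3.
  L[1][0] = (3) / L[0][0] = 1.
Step 2: L[1][1] = √(9) = 3.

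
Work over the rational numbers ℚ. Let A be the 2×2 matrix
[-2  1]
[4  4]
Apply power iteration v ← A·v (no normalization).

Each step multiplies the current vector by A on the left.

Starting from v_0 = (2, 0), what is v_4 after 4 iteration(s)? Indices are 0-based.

v_4 = (160, 448)

v_0 = (2, 0).
v_1 = A·v_0 = (-4, 8).
v_2 = A·v_1 = (16, 16).
v_3 = A·v_2 = (-16, 128).
v_4 = A·v_3 = (160, 448).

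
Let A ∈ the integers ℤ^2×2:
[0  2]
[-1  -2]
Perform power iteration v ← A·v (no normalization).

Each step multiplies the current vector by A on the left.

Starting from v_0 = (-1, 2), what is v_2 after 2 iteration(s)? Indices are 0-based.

v_2 = (-6, 2)

v_0 = (-1, 2).
v_1 = A·v_0 = (4, -3).
v_2 = A·v_1 = (-6, 2).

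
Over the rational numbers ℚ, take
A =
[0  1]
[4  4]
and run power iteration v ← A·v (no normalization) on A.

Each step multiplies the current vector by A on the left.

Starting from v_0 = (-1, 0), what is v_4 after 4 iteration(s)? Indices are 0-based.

v_0 = (-1, 0).
v_1 = A·v_0 = (0, -4).
v_2 = A·v_1 = (-4, -16).
v_3 = A·v_2 = (-16, -80).
v_4 = A·v_3 = (-80, -384).

v_4 = (-80, -384)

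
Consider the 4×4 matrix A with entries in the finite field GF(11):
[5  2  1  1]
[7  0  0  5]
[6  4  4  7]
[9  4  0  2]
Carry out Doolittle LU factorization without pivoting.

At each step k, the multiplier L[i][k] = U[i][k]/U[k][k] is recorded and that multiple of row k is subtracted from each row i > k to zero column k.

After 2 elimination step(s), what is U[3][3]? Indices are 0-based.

U[3][3] = 7

Step 1: pivot at (0,0) is 5.
  row1 ← row1 − (8)·row0  ⇒  L[1][0]=8, U row1=(0, 6, 3, 8)
  row2 ← row2 − (10)·row0  ⇒  L[2][0]=10, U row2=(0, 6, 5, 8)
  row3 ← row3 − (4)·row0  ⇒  L[3][0]=4, U row3=(0, 7, 7, 9)
Step 2: pivot at (1,1) is 6.
  row2 ← row2 − (1)·row1  ⇒  L[2][1]=1, U row2=(0, 0, 2, 0)
  row3 ← row3 − (3)·row1  ⇒  L[3][1]=3, U row3=(0, 0, 9, 7)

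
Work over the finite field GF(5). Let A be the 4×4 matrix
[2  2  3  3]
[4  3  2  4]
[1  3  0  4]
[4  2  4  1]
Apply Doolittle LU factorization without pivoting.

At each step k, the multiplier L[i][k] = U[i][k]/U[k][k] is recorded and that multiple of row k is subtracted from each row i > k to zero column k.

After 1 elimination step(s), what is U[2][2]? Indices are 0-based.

k=0: U[0][0]=2
  eliminate (1,0): mult=2, new row 1: (0, 4, 1, 3); set L[1][0]=2
  eliminate (2,0): mult=3, new row 2: (0, 2, 1, 0); set L[2][0]=3
  eliminate (3,0): mult=2, new row 3: (0, 3, 3, 0); set L[3][0]=2

U[2][2] = 1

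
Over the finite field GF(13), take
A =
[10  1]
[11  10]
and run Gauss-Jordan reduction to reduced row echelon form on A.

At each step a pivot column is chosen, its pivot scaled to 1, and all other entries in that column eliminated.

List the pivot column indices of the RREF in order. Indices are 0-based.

pivot(0,0)=10: scale R0 → (1, 4)
  clear (1,0): R1 −= (11)R0 → (0, 5)
pivot(1,1)=5: scale R1 → (0, 1)
  clear (0,1): R0 −= (4)R1 → (1, 0)

pivot columns: 0, 1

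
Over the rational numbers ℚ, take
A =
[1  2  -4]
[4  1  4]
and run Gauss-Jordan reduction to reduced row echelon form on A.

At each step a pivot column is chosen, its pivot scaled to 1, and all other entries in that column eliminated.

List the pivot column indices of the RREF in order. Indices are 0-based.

pivot columns: 0, 1

step 1: normalize row 0 (÷1) = (1, 2, -4)
  row 1: subtract 4×row0 = (0, -7, 20)
step 2: normalize row 1 (÷-7) = (0, 1, -20/7)
  row 0: subtract 2×row1 = (1, 0, 12/7)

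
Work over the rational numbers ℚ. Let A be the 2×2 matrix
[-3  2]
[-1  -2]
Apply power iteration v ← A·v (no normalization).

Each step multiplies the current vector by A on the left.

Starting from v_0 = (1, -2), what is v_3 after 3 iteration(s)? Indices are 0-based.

v_3 = (-79, -29)

v_0 = (1, -2).
v_1 = A·v_0 = (-7, 3).
v_2 = A·v_1 = (27, 1).
v_3 = A·v_2 = (-79, -29).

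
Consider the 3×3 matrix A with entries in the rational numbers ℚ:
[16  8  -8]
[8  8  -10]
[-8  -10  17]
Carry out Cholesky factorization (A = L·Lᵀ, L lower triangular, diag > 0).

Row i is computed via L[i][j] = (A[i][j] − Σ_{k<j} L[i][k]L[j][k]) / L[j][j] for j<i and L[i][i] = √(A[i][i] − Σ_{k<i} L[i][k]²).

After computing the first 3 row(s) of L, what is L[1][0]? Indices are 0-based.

Step 1: L[0][0] = √(16) = 4.
  L[1][0] = (8) / L[0][0] = 2.
Step 2: L[1][1] = √(4) = 2.
  L[2][0] = (-8) / L[0][0] = -2.
  L[2][1] = (-6) / L[1][1] = -3.
Step 3: L[2][2] = √(4) = 2.

L[1][0] = 2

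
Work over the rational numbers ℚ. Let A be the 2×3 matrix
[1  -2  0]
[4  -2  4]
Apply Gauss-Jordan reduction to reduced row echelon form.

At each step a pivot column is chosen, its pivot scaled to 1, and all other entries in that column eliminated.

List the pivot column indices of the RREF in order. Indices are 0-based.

pivot columns: 0, 1

[1] R0 /= 1  ⇒  (1, -2, 0)
     R1 -= 4·R0  ⇒  (0, 6, 4)
[2] R1 /= 6  ⇒  (0, 1, 2/3)
     R0 -= -2·R1  ⇒  (1, 0, 4/3)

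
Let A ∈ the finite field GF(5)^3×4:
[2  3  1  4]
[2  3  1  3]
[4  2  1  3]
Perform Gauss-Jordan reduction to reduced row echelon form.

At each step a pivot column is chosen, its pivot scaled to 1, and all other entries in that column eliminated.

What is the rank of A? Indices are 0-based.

rank = 3

pivot(0,0)=2: scale R0 → (1, 4, 3, 2)
  clear (1,0): R1 −= (2)R0 → (0, 0, 0, 4)
  clear (2,0): R2 −= (4)R0 → (0, 1, 4, 0)
pivot(1,1): swap R1↔R2
pivot(1,1)=1: scale R1 → (0, 1, 4, 0)
  clear (0,1): R0 −= (4)R1 → (1, 0, 2, 2)
col 2: no nonzero at/below row 2; advance.
pivot(2,3)=4: scale R2 → (0, 0, 0, 1)
  clear (0,3): R0 −= (2)R2 → (1, 0, 2, 0)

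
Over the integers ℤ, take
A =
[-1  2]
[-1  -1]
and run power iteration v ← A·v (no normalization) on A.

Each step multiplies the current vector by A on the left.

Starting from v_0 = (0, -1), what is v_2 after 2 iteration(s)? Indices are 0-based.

v_2 = (4, 1)

v_0 = (0, -1).
v_1 = A·v_0 = (-2, 1).
v_2 = A·v_1 = (4, 1).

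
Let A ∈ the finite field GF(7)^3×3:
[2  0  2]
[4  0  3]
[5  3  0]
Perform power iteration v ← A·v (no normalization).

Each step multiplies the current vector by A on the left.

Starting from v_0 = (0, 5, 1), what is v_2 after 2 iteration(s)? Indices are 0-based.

v_2 = (6, 4, 5)

v_0 = (0, 5, 1).
v_1 = A·v_0 = (2, 3, 1).
v_2 = A·v_1 = (6, 4, 5).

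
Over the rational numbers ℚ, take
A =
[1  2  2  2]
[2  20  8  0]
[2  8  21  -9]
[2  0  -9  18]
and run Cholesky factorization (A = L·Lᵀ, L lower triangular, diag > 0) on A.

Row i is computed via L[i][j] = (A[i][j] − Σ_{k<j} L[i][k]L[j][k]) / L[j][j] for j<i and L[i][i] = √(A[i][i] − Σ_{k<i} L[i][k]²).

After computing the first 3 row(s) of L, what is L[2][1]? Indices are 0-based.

Step 1: L[0][0] = √(1) = 1.
  L[1][0] = (2) / L[0][0] = 2.
Step 2: L[1][1] = √(16) = 4.
  L[2][0] = (2) / L[0][0] = 2.
  L[2][1] = (4) / L[1][1] = 1.
Step 3: L[2][2] = √(16) = 4.

L[2][1] = 1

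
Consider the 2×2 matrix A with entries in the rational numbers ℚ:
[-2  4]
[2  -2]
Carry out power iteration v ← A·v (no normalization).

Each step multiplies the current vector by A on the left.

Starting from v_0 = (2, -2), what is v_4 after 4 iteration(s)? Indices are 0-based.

v_0 = (2, -2).
v_1 = A·v_0 = (-12, 8).
v_2 = A·v_1 = (56, -40).
v_3 = A·v_2 = (-272, 192).
v_4 = A·v_3 = (1312, -928).

v_4 = (1312, -928)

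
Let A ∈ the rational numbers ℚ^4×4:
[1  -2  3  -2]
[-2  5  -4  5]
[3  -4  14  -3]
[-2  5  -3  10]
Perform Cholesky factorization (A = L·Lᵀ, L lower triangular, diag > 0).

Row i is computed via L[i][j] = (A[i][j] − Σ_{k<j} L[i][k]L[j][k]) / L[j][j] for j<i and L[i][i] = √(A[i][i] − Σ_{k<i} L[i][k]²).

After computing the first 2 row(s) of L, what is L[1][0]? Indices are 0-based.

Step 1: L[0][0] = √(1) = 1.
  L[1][0] = (-2) / L[0][0] = -2.
Step 2: L[1][1] = √(1) = 1.

L[1][0] = -2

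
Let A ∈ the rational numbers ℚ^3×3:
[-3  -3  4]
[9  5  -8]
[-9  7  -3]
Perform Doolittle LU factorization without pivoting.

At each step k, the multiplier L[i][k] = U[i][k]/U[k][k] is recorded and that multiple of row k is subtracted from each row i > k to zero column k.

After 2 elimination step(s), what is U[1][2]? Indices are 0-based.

k=0: U[0][0]=-3
  eliminate (1,0): mult=-3, new row 1: (0, -4, 4); set L[1][0]=-3
  eliminate (2,0): mult=3, new row 2: (0, 16, -15); set L[2][0]=3
k=1: U[1][1]=-4
  eliminate (2,1): mult=-4, new row 2: (0, 0, 1); set L[2][1]=-4

U[1][2] = 4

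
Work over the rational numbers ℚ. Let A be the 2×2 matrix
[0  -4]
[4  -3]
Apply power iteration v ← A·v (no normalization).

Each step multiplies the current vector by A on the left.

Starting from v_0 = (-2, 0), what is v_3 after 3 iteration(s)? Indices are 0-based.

v_0 = (-2, 0).
v_1 = A·v_0 = (0, -8).
v_2 = A·v_1 = (32, 24).
v_3 = A·v_2 = (-96, 56).

v_3 = (-96, 56)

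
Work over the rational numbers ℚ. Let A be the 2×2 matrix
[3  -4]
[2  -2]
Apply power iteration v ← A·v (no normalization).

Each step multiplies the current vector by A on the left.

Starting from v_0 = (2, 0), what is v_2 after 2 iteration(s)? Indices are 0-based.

v_2 = (2, 4)

v_0 = (2, 0).
v_1 = A·v_0 = (6, 4).
v_2 = A·v_1 = (2, 4).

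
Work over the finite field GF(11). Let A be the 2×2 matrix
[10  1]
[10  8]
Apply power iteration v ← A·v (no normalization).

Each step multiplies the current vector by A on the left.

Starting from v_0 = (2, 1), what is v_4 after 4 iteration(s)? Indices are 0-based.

v_4 = (2, 2)

v_0 = (2, 1).
v_1 = A·v_0 = (10, 6).
v_2 = A·v_1 = (7, 5).
v_3 = A·v_2 = (9, 0).
v_4 = A·v_3 = (2, 2).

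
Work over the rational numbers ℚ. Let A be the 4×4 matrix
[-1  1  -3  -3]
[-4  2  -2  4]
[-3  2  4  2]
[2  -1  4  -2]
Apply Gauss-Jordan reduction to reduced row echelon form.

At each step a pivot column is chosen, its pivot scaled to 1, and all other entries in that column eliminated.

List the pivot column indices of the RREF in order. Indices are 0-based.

pivot columns: 0, 1, 2, 3

pivot(0,0)=-1: scale R0 → (1, -1, 3, 3)
  clear (1,0): R1 −= (-4)R0 → (0, -2, 10, 16)
  clear (2,0): R2 −= (-3)R0 → (0, -1, 13, 11)
  clear (3,0): R3 −= (2)R0 → (0, 1, -2, -8)
pivot(1,1)=-2: scale R1 → (0, 1, -5, -8)
  clear (0,1): R0 −= (-1)R1 → (1, 0, -2, -5)
  clear (2,1): R2 −= (-1)R1 → (0, 0, 8, 3)
  clear (3,1): R3 −= (1)R1 → (0, 0, 3, 0)
pivot(2,2)=8: scale R2 → (0, 0, 1, 3/8)
  clear (0,2): R0 −= (-2)R2 → (1, 0, 0, -17/4)
  clear (1,2): R1 −= (-5)R2 → (0, 1, 0, -49/8)
  clear (3,2): R3 −= (3)R2 → (0, 0, 0, -9/8)
pivot(3,3)=-9/8: scale R3 → (0, 0, 0, 1)
  clear (0,3): R0 −= (-17/4)R3 → (1, 0, 0, 0)
  clear (1,3): R1 −= (-49/8)R3 → (0, 1, 0, 0)
  clear (2,3): R2 −= (3/8)R3 → (0, 0, 1, 0)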